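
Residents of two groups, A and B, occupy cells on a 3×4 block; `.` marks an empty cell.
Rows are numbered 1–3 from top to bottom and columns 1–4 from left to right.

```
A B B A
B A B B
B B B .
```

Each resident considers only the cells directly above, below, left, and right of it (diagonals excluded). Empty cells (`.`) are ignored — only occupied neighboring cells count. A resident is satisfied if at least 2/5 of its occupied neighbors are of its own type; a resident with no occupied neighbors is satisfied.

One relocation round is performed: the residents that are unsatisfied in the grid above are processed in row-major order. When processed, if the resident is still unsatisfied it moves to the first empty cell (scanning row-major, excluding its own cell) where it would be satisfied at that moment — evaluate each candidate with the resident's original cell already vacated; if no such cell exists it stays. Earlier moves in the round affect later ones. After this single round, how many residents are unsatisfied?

Initially unsatisfied (in order): (1,1), (1,2), (1,4), (2,1), (2,2).
  (1,1): no empty cell satisfies it; stays.
  (1,2) → (3,4).
  (1,4) → (1,2).
  (2,1) → (1,4).
  (2,2) → (2,1).
Resulting grid:
A A B B
A . B B
B B B B
All satisfied now.

0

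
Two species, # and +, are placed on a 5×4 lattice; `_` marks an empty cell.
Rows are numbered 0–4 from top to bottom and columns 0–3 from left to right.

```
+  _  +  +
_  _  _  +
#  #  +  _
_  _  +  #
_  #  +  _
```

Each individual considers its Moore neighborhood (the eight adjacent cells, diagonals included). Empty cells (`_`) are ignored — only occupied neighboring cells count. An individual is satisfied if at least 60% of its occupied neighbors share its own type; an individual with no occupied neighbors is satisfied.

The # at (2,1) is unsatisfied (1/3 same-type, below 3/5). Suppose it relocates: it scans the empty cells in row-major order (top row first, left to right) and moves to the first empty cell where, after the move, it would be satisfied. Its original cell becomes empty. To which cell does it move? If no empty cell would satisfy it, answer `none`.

Vacating (2,1). Empty cells in order:
  (0,1): 0/2 same-type → still unsatisfied.
  (1,0): 1/2 same-type → still unsatisfied.
  (1,1): 1/4 same-type → still unsatisfied.
  (1,2): 0/4 same-type → still unsatisfied.
  (2,3): 1/4 same-type → still unsatisfied.
  (3,0): 2/2 same-type → satisfied — stop here.

(3,0)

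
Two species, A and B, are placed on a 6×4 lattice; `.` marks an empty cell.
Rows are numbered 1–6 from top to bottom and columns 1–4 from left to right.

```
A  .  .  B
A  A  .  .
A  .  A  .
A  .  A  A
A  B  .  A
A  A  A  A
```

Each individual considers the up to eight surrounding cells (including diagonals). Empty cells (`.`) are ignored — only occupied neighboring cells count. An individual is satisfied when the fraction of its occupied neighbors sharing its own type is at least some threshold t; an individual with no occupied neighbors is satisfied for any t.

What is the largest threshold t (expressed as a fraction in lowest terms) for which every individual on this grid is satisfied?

0/1

Row 1: (1,1)A 2/2 · (1,4)B — no occupied neighbors
Row 2: (2,1)A 3/3 · (2,2)A 4/4
Row 3: (3,1)A 3/3 · (3,3)A 3/3
Row 4: (4,1)A 2/3 · (4,3)A 3/4 · (4,4)A 3/3
Row 5: (5,1)A 3/4 · (5,2)B 0/6 · (5,4)A 4/4
Row 6: (6,1)A 2/3 · (6,2)A 3/4 · (6,3)A 3/4 · (6,4)A 2/2
The smallest same-type fraction is 0/6 at (5,2), which reduces to 0/1. Any threshold above that leaves this individual unsatisfied.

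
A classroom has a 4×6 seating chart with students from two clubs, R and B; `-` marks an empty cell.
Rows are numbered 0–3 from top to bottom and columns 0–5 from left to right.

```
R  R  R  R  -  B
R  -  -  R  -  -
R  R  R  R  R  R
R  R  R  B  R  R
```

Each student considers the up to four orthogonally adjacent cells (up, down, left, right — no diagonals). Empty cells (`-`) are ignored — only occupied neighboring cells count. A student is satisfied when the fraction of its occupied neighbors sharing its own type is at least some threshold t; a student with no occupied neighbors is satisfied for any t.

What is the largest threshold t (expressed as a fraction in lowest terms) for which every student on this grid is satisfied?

0/1

(0,0)R 2/2
(0,1)R 2/2
(0,2)R 2/2
(0,3)R 2/2
(0,5)B — no occupied neighbors
(1,0)R 2/2
(1,3)R 2/2
(2,0)R 3/3
(2,1)R 3/3
(2,2)R 3/3
(2,3)R 3/4
(2,4)R 3/3
(2,5)R 2/2
(3,0)R 2/2
(3,1)R 3/3
(3,2)R 2/3
(3,3)B 0/3
(3,4)R 2/3
(3,5)R 2/2
The smallest same-type fraction is 0/3 at (3,3), which reduces to 0/1. Any threshold above that leaves this student unsatisfied.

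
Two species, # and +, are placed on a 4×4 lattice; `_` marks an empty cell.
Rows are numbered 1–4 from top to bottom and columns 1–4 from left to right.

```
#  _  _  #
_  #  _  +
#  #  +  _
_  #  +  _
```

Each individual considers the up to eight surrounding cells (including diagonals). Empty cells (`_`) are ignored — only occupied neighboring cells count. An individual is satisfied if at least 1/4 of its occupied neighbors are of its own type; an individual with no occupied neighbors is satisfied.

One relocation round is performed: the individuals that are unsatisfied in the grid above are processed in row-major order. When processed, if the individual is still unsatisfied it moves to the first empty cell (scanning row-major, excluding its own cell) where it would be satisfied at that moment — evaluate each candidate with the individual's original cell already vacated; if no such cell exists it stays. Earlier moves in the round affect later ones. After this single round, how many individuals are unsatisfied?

0

Initially unsatisfied (in order): (1,4).
  (1,4) → (1,2).
Resulting grid:
# # _ _
_ # _ +
# # + _
_ # + _
All satisfied now.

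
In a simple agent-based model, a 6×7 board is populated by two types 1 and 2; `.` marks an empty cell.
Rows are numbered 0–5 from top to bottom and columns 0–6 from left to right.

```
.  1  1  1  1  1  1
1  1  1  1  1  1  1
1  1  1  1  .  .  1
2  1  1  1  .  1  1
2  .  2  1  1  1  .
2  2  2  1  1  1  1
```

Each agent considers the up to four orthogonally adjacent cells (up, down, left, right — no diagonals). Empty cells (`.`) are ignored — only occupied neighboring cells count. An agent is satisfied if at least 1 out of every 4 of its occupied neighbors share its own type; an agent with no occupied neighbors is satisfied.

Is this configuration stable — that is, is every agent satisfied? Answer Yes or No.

(0,1)1 2/2 ✓
(0,2)1 3/3 ✓
(0,3)1 3/3 ✓
(0,4)1 3/3 ✓
(0,5)1 3/3 ✓
(0,6)1 2/2 ✓
(1,0)1 2/2 ✓
(1,1)1 4/4 ✓
(1,2)1 4/4 ✓
(1,3)1 4/4 ✓
(1,4)1 3/3 ✓
(1,5)1 3/3 ✓
(1,6)1 3/3 ✓
(2,0)1 2/3 ✓
(2,1)1 4/4 ✓
(2,2)1 4/4 ✓
(2,3)1 3/3 ✓
(2,6)1 2/2 ✓
(3,0)2 1/3 ✓
(3,1)1 2/3 ✓
(3,2)1 3/4 ✓
(3,3)1 3/3 ✓
(3,5)1 2/2 ✓
(3,6)1 2/2 ✓
(4,0)2 2/2 ✓
(4,2)2 1/3 ✓
(4,3)1 3/4 ✓
(4,4)1 3/3 ✓
(4,5)1 3/3 ✓
(5,0)2 2/2 ✓
(5,1)2 2/2 ✓
(5,2)2 2/3 ✓
(5,3)1 2/3 ✓
(5,4)1 3/3 ✓
(5,5)1 3/3 ✓
(5,6)1 1/1 ✓
All meet the threshold, so the configuration is stable.

Yes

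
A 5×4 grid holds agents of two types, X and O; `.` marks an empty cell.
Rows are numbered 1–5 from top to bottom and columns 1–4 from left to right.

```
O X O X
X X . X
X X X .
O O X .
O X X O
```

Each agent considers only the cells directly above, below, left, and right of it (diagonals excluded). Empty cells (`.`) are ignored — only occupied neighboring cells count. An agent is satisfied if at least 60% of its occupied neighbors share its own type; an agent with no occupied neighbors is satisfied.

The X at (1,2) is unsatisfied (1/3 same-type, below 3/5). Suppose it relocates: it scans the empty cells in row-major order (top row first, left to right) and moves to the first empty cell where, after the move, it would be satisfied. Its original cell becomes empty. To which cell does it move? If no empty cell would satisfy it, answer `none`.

Vacating (1,2). Empty cells in order:
  (2,3): 3/4 same-type → satisfied — stop here.

(2,3)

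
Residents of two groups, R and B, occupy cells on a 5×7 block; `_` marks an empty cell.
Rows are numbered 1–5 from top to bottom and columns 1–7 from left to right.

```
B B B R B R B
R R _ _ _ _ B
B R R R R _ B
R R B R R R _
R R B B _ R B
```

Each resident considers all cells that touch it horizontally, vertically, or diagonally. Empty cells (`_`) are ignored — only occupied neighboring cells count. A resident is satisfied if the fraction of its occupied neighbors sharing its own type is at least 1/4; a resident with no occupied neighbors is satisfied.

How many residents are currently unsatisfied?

5

Row 1: (1,1)B 1/3 satisfied · (1,2)B 2/4 satisfied · (1,3)B 1/3 satisfied · (1,4)R 0/2 not · (1,5)B 0/2 not · (1,6)R 0/3 not · (1,7)B 1/2 satisfied
Row 2: (2,1)R 2/5 satisfied · (2,2)R 3/7 satisfied · (2,7)B 2/3 satisfied
Row 3: (3,1)B 0/5 not · (3,2)R 5/7 satisfied · (3,3)R 5/6 satisfied · (3,4)R 4/5 satisfied · (3,5)R 4/4 satisfied · (3,7)B 1/2 satisfied
Row 4: (4,1)R 4/5 satisfied · (4,2)R 5/8 satisfied · (4,3)B 2/8 satisfied · (4,4)R 4/7 satisfied · (4,5)R 5/6 satisfied · (4,6)R 3/5 satisfied
Row 5: (5,1)R 3/3 satisfied · (5,2)R 3/5 satisfied · (5,3)B 2/5 satisfied · (5,4)B 2/4 satisfied · (5,6)R 2/3 satisfied · (5,7)B 0/2 not
Unsatisfied: (1,4), (1,5), (1,6), (3,1), (5,7) — 5 in total.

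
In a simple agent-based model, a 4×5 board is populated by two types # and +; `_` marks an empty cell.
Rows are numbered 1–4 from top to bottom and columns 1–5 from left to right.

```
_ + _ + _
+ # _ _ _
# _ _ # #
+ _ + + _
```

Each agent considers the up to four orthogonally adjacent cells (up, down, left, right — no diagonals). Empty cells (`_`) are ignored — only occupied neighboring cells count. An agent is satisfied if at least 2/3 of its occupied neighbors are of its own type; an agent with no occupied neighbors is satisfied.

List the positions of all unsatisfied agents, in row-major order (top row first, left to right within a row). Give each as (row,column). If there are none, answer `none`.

(1,2), (2,1), (2,2), (3,1), (3,4), (4,1), (4,4)

(1,2)+ 0/1 unhappy
(1,4)+ 0/0 ok
(2,1)+ 0/2 unhappy
(2,2)# 0/2 unhappy
(3,1)# 0/2 unhappy
(3,4)# 1/2 unhappy
(3,5)# 1/1 ok
(4,1)+ 0/1 unhappy
(4,3)+ 1/1 ok
(4,4)+ 1/2 unhappy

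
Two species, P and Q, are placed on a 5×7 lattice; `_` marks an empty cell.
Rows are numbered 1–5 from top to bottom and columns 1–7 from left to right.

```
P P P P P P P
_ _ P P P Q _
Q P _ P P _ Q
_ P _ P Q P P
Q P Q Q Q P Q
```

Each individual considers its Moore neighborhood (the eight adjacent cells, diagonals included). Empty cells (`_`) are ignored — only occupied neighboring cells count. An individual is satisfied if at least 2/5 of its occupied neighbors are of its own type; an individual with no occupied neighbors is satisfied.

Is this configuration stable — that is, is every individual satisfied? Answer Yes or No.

No

Row 1: (1,1)P 1/1 satisfied · (1,2)P 3/3 satisfied · (1,3)P 4/4 satisfied · (1,4)P 5/5 satisfied · (1,5)P 4/5 satisfied · (1,6)P 3/4 satisfied · (1,7)P 1/2 satisfied
Row 2: (2,3)P 6/6 satisfied · (2,4)P 7/7 satisfied · (2,5)P 6/7 satisfied · (2,6)Q 1/6 not
Row 3: (3,1)Q 0/2 not · (3,2)P 2/3 satisfied · (3,4)P 5/6 satisfied · (3,5)P 5/7 satisfied · (3,7)Q 1/3 not
Row 4: (4,2)P 2/5 satisfied · (4,4)P 2/6 not · (4,5)Q 2/7 not · (4,6)P 3/7 satisfied · (4,7)P 2/4 satisfied
Row 5: (5,1)Q 0/2 not · (5,2)P 1/3 not · (5,3)Q 1/4 not · (5,4)Q 3/4 satisfied · (5,5)Q 2/5 satisfied · (5,6)P 2/5 satisfied · (5,7)Q 0/3 not
For instance (2,6) has only 1/6 same-type neighbors, below 2/5.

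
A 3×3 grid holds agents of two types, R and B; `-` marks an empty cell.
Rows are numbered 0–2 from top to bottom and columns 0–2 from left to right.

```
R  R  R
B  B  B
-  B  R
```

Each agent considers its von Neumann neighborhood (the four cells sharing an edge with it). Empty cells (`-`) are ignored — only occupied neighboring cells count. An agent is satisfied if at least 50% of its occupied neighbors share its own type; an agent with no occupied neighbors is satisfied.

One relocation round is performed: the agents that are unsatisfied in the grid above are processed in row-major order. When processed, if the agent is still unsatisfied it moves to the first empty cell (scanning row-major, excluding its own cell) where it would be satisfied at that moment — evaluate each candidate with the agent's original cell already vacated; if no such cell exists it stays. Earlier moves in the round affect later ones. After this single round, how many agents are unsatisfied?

Initially unsatisfied (in order): (1,2), (2,2).
  (1,2) → (2,0).
  (2,2) → (1,2).
Resulting grid:
R R R
B B R
B B -
All satisfied now.

0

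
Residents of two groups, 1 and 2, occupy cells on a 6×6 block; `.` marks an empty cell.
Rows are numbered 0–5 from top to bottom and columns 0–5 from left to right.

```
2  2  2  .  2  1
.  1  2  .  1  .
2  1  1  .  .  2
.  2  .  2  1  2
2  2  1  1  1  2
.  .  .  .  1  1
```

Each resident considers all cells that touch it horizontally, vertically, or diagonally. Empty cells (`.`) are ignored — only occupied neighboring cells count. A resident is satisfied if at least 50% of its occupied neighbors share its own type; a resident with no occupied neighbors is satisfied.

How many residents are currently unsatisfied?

(0,0)2 1/2 satisfied
(0,1)2 3/4 satisfied
(0,2)2 2/3 satisfied
(0,4)2 0/2 not
(0,5)1 1/2 satisfied
(1,1)1 2/7 not
(1,2)2 2/5 not
(1,4)1 1/3 not
(2,0)2 1/3 not
(2,1)1 2/5 not
(2,2)1 2/5 not
(2,5)2 1/3 not
(3,1)2 3/6 satisfied
(3,3)2 0/5 not
(3,4)1 2/6 not
(3,5)2 2/4 satisfied
(4,0)2 2/2 satisfied
(4,1)2 2/3 satisfied
(4,2)1 1/4 not
(4,3)1 4/5 satisfied
(4,4)1 4/7 satisfied
(4,5)2 1/5 not
(5,4)1 3/4 satisfied
(5,5)1 2/3 satisfied
Unsatisfied: (0,4), (1,1), (1,2), (1,4), (2,0), (2,1), (2,2), (2,5), (3,3), (3,4), (4,2), (4,5) — 12 in total.

12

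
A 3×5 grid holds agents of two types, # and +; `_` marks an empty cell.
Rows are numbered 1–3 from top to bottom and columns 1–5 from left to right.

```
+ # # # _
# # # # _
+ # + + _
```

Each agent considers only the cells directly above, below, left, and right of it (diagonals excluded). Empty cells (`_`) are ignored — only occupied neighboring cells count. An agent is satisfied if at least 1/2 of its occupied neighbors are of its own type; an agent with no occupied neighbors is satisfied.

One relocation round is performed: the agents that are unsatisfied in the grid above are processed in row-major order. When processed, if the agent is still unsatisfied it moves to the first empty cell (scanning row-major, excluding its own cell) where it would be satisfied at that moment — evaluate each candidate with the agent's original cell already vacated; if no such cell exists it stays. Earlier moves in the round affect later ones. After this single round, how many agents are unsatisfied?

0

Initially unsatisfied (in order): (1,1), (2,1), (3,1), (3,2), (3,3).
  (1,1) → (3,5).
  (2,1): now satisfied by earlier moves; stays.
  (3,1) → (2,5).
  (3,2): now satisfied by earlier moves; stays.
  (3,3) → (1,5).
Resulting grid:
_ # # # +
# # # # +
_ # _ + +
All satisfied now.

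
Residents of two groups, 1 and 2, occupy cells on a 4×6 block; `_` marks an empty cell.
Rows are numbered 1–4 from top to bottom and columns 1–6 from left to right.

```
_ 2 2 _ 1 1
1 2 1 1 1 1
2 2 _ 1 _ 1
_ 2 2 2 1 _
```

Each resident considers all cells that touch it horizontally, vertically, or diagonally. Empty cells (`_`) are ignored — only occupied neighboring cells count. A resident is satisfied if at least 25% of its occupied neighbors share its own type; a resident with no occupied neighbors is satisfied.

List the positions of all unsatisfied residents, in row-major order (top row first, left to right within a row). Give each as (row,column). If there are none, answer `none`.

(2,1)

Row 1: (1,2)2 2/4 ✓ · (1,3)2 2/4 ✓ · (1,5)1 4/4 ✓ · (1,6)1 3/3 ✓
Row 2: (2,1)1 0/4 ✗ · (2,2)2 4/6 ✓ · (2,3)1 2/6 ✓ · (2,4)1 4/5 ✓ · (2,5)1 6/6 ✓ · (2,6)1 4/4 ✓
Row 3: (3,1)2 3/4 ✓ · (3,2)2 4/6 ✓ · (3,4)1 4/6 ✓ · (3,6)1 3/3 ✓
Row 4: (4,2)2 3/3 ✓ · (4,3)2 3/4 ✓ · (4,4)2 1/3 ✓ · (4,5)1 2/3 ✓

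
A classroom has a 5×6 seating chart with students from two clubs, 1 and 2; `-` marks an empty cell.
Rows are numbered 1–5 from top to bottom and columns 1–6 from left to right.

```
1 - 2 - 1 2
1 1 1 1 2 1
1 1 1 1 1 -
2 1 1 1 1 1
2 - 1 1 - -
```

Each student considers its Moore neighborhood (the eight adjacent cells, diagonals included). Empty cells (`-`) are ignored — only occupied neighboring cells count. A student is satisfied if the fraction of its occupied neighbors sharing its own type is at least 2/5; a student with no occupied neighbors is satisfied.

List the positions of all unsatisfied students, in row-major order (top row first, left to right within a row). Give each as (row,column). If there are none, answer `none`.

(1,3), (1,6), (2,5), (4,1)

(1,1)1 2/2 ok
(1,3)2 0/3 unhappy
(1,5)1 2/4 ok
(1,6)2 1/3 unhappy
(2,1)1 4/4 ok
(2,2)1 6/7 ok
(2,3)1 5/6 ok
(2,4)1 5/7 ok
(2,5)2 1/6 unhappy
(2,6)1 2/4 ok
(3,1)1 4/5 ok
(3,2)1 7/8 ok
(3,3)1 8/8 ok
(3,4)1 7/8 ok
(3,5)1 6/7 ok
(4,1)2 1/4 unhappy
(4,2)1 5/7 ok
(4,3)1 7/7 ok
(4,4)1 7/7 ok
(4,5)1 5/5 ok
(4,6)1 2/2 ok
(5,1)2 1/2 ok
(5,3)1 4/4 ok
(5,4)1 4/4 ok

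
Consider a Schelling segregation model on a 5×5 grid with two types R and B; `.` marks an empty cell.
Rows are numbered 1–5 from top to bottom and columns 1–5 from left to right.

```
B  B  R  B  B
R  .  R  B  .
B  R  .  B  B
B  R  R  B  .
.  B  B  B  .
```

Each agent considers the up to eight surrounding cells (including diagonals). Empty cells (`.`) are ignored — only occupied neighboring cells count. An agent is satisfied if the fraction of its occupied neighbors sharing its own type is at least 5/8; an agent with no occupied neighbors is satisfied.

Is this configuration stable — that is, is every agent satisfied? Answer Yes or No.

No

(1,1)B 1/2 unhappy
(1,2)B 1/4 unhappy
(1,3)R 1/4 unhappy
(1,4)B 2/4 unhappy
(1,5)B 2/2 ok
(2,1)R 1/4 unhappy
(2,3)R 2/6 unhappy
(2,4)B 4/6 ok
(3,1)B 1/4 unhappy
(3,2)R 4/6 ok
(3,4)B 3/5 unhappy
(3,5)B 3/3 ok
(4,1)B 2/4 unhappy
(4,2)R 2/6 unhappy
(4,3)R 2/7 unhappy
(4,4)B 4/5 ok
(5,2)B 2/4 unhappy
(5,3)B 3/5 unhappy
(5,4)B 2/3 ok
For instance (1,1) has only 1/2 same-type neighbors, below 5/8.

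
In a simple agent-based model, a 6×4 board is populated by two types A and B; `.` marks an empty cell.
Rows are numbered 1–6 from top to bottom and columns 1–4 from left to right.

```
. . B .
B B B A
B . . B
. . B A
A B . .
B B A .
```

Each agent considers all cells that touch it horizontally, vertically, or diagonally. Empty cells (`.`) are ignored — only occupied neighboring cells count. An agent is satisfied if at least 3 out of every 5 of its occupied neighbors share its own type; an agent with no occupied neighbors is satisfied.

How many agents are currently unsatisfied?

6

Row 1: (1,3)B 2/3 ok
Row 2: (2,1)B 2/2 ok · (2,2)B 4/4 ok · (2,3)B 3/4 ok · (2,4)A 0/3 unhappy
Row 3: (3,1)B 2/2 ok · (3,4)B 2/4 unhappy
Row 4: (4,3)B 2/3 ok · (4,4)A 0/2 unhappy
Row 5: (5,1)A 0/3 unhappy · (5,2)B 3/5 ok
Row 6: (6,1)B 2/3 ok · (6,2)B 2/4 unhappy · (6,3)A 0/2 unhappy
Unsatisfied: (2,4), (3,4), (4,4), (5,1), (6,2), (6,3) — 6 in total.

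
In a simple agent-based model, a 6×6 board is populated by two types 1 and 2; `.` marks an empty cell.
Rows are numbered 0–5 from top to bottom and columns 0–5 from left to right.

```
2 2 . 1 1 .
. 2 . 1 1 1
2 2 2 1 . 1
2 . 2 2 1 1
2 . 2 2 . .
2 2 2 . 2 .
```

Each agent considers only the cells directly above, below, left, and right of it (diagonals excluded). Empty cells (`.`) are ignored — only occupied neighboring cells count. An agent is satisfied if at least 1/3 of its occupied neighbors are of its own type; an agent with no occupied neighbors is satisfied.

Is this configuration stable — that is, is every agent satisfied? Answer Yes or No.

Yes

(0,0)2 1/1 ✓
(0,1)2 2/2 ✓
(0,3)1 2/2 ✓
(0,4)1 2/2 ✓
(1,1)2 2/2 ✓
(1,3)1 3/3 ✓
(1,4)1 3/3 ✓
(1,5)1 2/2 ✓
(2,0)2 2/2 ✓
(2,1)2 3/3 ✓
(2,2)2 2/3 ✓
(2,3)1 1/3 ✓
(2,5)1 2/2 ✓
(3,0)2 2/2 ✓
(3,2)2 3/3 ✓
(3,3)2 2/4 ✓
(3,4)1 1/2 ✓
(3,5)1 2/2 ✓
(4,0)2 2/2 ✓
(4,2)2 3/3 ✓
(4,3)2 2/2 ✓
(5,0)2 2/2 ✓
(5,1)2 2/2 ✓
(5,2)2 2/2 ✓
(5,4)2 0/0 ✓
All meet the threshold, so the configuration is stable.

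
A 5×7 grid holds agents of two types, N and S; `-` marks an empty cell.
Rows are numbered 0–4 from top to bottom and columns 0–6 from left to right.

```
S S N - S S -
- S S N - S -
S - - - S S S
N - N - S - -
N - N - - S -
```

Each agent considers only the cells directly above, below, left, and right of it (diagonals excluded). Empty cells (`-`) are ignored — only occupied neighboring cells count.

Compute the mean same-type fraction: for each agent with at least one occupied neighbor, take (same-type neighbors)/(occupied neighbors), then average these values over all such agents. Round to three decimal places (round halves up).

Row 0: (0,0)S 1/1 · (0,1)S 2/3 · (0,2)N 0/2 · (0,4)S 1/1 · (0,5)S 2/2
Row 1: (1,1)S 2/2 · (1,2)S 1/3 · (1,3)N 0/1 · (1,5)S 2/2
Row 2: (2,0)S 0/1 · (2,4)S 2/2 · (2,5)S 3/3 · (2,6)S 1/1
Row 3: (3,0)N 1/2 · (3,2)N 1/1 · (3,4)S 1/1
Row 4: (4,0)N 1/1 · (4,2)N 1/1 · (4,5)S — no occupied neighbors
Sum over 18 agents: 1/1 + 2/3 + 0/2 + 1/1 + 2/2 + 2/2 + 1/3 + 0/1 + 2/2 + 0/1 + 2/2 + 3/3 + 1/1 + 1/2 + 1/1 + 1/1 + 1/1 + 1/1 = 27/2; mean = 27/2 ÷ 18 = 3/4 = 0.75 → 0.750.

0.750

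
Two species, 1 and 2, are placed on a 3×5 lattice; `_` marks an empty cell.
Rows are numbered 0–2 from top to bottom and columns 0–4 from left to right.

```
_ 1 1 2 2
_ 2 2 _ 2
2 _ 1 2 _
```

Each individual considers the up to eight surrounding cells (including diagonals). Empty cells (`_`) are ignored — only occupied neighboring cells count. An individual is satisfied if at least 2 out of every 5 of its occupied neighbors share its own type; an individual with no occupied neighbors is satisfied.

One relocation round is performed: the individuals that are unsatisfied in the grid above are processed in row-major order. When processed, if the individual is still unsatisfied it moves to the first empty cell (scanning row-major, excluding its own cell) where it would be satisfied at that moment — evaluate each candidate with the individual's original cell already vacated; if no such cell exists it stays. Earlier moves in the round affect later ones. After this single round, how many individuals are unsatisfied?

0

Initially unsatisfied (in order): (0,1), (0,2), (2,2).
  (0,1): no empty cell satisfies it; stays.
  (0,2) → (0,0).
  (2,2) → (1,0).
Resulting grid:
1 1 _ 2 2
1 2 2 _ 2
2 _ _ 2 _
All satisfied now.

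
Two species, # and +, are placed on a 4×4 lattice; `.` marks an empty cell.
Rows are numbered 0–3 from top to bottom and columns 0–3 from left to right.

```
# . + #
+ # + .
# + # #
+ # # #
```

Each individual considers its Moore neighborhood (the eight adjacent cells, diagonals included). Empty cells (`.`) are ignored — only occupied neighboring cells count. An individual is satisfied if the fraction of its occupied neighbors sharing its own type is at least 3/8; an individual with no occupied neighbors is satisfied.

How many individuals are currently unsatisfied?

Row 0: (0,0)# 1/2 ok · (0,2)+ 1/3 unhappy · (0,3)# 0/2 unhappy
Row 1: (1,0)+ 1/4 unhappy · (1,1)# 3/7 ok · (1,2)+ 2/6 unhappy
Row 2: (2,0)# 2/5 ok · (2,1)+ 3/8 ok · (2,2)# 5/7 ok · (2,3)# 3/4 ok
Row 3: (3,0)+ 1/3 unhappy · (3,1)# 3/5 ok · (3,2)# 4/5 ok · (3,3)# 3/3 ok
Unsatisfied: (0,2), (0,3), (1,0), (1,2), (3,0) — 5 in total.

5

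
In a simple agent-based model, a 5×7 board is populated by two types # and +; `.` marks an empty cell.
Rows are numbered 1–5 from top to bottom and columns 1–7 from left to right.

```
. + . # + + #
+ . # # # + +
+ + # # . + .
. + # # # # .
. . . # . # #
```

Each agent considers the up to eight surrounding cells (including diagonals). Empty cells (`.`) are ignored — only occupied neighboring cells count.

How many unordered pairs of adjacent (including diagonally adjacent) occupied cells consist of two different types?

17

Scan each occupied cell's neighbors to the right and below (and the two forward diagonals) so each pair is counted once.
From row 1: 8 unlike of 16 pairs (running 8/16).
From row 2: 3 unlike of 15 pairs (running 11/31).
From row 3: 5 unlike of 14 pairs (running 16/45).
From row 4: 1 unlike of 10 pairs (running 17/55).
From row 5: 0 unlike of 1 pairs (running 17/56).
Total adjacent occupied pairs: 56; unlike-type pairs: 17.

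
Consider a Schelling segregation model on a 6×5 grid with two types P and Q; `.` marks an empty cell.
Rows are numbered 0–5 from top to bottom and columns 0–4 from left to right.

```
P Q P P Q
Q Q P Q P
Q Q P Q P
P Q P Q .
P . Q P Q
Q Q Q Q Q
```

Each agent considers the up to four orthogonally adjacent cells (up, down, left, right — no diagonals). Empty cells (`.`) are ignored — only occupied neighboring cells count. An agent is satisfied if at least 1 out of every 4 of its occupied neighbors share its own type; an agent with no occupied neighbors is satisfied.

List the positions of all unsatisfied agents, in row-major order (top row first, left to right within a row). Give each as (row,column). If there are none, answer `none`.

Row 0: (0,0)P 0/2 unhappy · (0,1)Q 1/3 ok · (0,2)P 2/3 ok · (0,3)P 1/3 ok · (0,4)Q 0/2 unhappy
Row 1: (1,0)Q 2/3 ok · (1,1)Q 3/4 ok · (1,2)P 2/4 ok · (1,3)Q 1/4 ok · (1,4)P 1/3 ok
Row 2: (2,0)Q 2/3 ok · (2,1)Q 3/4 ok · (2,2)P 2/4 ok · (2,3)Q 2/4 ok · (2,4)P 1/2 ok
Row 3: (3,0)P 1/3 ok · (3,1)Q 1/3 ok · (3,2)P 1/4 ok · (3,3)Q 1/3 ok
Row 4: (4,0)P 1/2 ok · (4,2)Q 1/3 ok · (4,3)P 0/4 unhappy · (4,4)Q 1/2 ok
Row 5: (5,0)Q 1/2 ok · (5,1)Q 2/2 ok · (5,2)Q 3/3 ok · (5,3)Q 2/3 ok · (5,4)Q 2/2 ok

(0,0), (0,4), (4,3)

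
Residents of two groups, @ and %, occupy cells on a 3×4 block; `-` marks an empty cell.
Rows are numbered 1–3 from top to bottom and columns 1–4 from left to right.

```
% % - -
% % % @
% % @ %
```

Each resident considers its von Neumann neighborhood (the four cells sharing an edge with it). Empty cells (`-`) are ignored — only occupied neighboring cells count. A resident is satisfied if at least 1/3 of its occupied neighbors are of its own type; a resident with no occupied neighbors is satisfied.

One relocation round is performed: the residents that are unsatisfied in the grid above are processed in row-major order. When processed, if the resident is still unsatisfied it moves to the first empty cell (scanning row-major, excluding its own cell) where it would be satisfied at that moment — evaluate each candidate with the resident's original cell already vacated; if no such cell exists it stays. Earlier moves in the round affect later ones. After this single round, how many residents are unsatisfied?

0

Initially unsatisfied (in order): (2,4), (3,3), (3,4).
  (2,4) → (1,4).
  (3,3) → (1,3).
  (3,4): now satisfied by earlier moves; stays.
Resulting grid:
% % @ @
% % % -
% % - %
All satisfied now.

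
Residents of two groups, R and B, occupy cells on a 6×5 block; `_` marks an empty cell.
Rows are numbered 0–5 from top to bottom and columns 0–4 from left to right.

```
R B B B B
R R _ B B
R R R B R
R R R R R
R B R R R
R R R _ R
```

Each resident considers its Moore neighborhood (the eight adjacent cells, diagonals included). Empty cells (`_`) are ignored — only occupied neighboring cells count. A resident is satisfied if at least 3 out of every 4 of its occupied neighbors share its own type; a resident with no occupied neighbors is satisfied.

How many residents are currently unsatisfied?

9

(0,0)R 2/3 unhappy
(0,1)B 1/4 unhappy
(0,2)B 3/4 ok
(0,3)B 4/4 ok
(0,4)B 3/3 ok
(1,0)R 4/5 ok
(1,1)R 5/7 unhappy
(1,3)B 5/7 unhappy
(1,4)B 4/5 ok
(2,0)R 5/5 ok
(2,1)R 7/7 ok
(2,2)R 5/7 unhappy
(2,3)B 2/7 unhappy
(2,4)R 2/5 unhappy
(3,0)R 4/5 ok
(3,1)R 7/8 ok
(3,2)R 6/8 ok
(3,3)R 7/8 ok
(3,4)R 4/5 ok
(4,0)R 4/5 ok
(4,1)B 0/8 unhappy
(4,2)R 6/7 ok
(4,3)R 7/7 ok
(4,4)R 4/4 ok
(5,0)R 2/3 unhappy
(5,1)R 4/5 ok
(5,2)R 3/4 ok
(5,4)R 2/2 ok
Unsatisfied: (0,0), (0,1), (1,1), (1,3), (2,2), (2,3), (2,4), (4,1), (5,0) — 9 in total.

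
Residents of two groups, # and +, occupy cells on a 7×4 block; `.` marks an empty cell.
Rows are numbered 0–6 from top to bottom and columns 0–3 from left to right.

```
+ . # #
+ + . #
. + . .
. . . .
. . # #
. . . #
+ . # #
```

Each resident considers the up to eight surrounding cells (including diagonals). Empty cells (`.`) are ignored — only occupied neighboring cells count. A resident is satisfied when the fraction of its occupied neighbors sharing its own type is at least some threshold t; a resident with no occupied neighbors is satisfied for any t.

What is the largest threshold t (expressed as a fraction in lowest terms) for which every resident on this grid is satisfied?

2/3

Row 0: (0,0)+ 2/2 · (0,2)# 2/3 · (0,3)# 2/2
Row 1: (1,0)+ 3/3 · (1,1)+ 3/4 · (1,3)# 2/2
Row 2: (2,1)+ 2/2
Row 4: (4,2)# 2/2 · (4,3)# 2/2
Row 5: (5,3)# 4/4
Row 6: (6,0)+ — no occupied neighbors · (6,2)# 2/2 · (6,3)# 2/2
The smallest same-type fraction is 2/3 at (0,2), which reduces to 2/3. Any threshold above that leaves this resident unsatisfied.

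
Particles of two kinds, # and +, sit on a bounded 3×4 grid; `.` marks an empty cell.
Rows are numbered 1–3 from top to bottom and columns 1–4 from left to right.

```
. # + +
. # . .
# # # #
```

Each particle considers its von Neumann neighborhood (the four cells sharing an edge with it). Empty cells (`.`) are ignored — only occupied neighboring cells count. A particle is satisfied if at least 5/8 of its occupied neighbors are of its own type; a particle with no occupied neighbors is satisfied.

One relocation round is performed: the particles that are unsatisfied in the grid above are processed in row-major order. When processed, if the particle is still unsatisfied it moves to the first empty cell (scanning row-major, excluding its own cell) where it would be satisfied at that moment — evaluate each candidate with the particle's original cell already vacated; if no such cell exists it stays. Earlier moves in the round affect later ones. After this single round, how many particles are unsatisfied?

0

Initially unsatisfied (in order): (1,2), (1,3).
  (1,2) → (1,1).
  (1,3): now satisfied by earlier moves; stays.
Resulting grid:
# . + +
. # . .
# # # #
All satisfied now.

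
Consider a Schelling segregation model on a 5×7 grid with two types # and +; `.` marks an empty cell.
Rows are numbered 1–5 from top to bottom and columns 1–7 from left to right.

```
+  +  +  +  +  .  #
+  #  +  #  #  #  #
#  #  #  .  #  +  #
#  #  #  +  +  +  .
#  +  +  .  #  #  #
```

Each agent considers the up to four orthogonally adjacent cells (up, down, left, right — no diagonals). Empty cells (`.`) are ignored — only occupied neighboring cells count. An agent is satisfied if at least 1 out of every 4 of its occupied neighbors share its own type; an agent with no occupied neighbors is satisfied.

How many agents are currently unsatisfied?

Row 1: (1,1)+ 2/2 ✓ · (1,2)+ 2/3 ✓ · (1,3)+ 3/3 ✓ · (1,4)+ 2/3 ✓ · (1,5)+ 1/2 ✓ · (1,7)# 1/1 ✓
Row 2: (2,1)+ 1/3 ✓ · (2,2)# 1/4 ✓ · (2,3)+ 1/4 ✓ · (2,4)# 1/3 ✓ · (2,5)# 3/4 ✓ · (2,6)# 2/3 ✓ · (2,7)# 3/3 ✓
Row 3: (3,1)# 2/3 ✓ · (3,2)# 4/4 ✓ · (3,3)# 2/3 ✓ · (3,5)# 1/3 ✓ · (3,6)+ 1/4 ✓ · (3,7)# 1/2 ✓
Row 4: (4,1)# 3/3 ✓ · (4,2)# 3/4 ✓ · (4,3)# 2/4 ✓ · (4,4)+ 1/2 ✓ · (4,5)+ 2/4 ✓ · (4,6)+ 2/3 ✓
Row 5: (5,1)# 1/2 ✓ · (5,2)+ 1/3 ✓ · (5,3)+ 1/2 ✓ · (5,5)# 1/2 ✓ · (5,6)# 2/3 ✓ · (5,7)# 1/1 ✓
Every one meets the threshold.

0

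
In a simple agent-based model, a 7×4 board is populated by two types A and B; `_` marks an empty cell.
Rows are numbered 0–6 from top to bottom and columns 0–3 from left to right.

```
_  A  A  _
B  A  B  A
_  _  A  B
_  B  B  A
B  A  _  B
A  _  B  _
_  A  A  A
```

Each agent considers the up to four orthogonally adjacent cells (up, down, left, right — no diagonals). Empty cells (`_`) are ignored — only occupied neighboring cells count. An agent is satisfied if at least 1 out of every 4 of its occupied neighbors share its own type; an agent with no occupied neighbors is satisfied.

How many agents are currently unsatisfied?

Row 0: (0,1)A 2/2 ✓ · (0,2)A 1/2 ✓
Row 1: (1,0)B 0/1 ✗ · (1,1)A 1/3 ✓ · (1,2)B 0/4 ✗ · (1,3)A 0/2 ✗
Row 2: (2,2)A 0/3 ✗ · (2,3)B 0/3 ✗
Row 3: (3,1)B 1/2 ✓ · (3,2)B 1/3 ✓ · (3,3)A 0/3 ✗
Row 4: (4,0)B 0/2 ✗ · (4,1)A 0/2 ✗ · (4,3)B 0/1 ✗
Row 5: (5,0)A 0/1 ✗ · (5,2)B 0/1 ✗
Row 6: (6,1)A 1/1 ✓ · (6,2)A 2/3 ✓ · (6,3)A 1/1 ✓
Unsatisfied: (1,0), (1,2), (1,3), (2,2), (2,3), (3,3), (4,0), (4,1), (4,3), (5,0), (5,2) — 11 in total.

11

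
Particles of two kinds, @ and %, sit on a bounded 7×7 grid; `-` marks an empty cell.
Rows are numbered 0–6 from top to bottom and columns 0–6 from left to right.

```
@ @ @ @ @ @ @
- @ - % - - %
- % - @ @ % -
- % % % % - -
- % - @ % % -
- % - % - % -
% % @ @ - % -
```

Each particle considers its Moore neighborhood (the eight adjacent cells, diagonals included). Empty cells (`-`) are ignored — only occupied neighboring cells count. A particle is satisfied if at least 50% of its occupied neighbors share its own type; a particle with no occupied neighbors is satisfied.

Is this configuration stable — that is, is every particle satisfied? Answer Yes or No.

No

(0,0)@ 2/2 ✓
(0,1)@ 3/3 ✓
(0,2)@ 3/4 ✓
(0,3)@ 2/3 ✓
(0,4)@ 2/3 ✓
(0,5)@ 2/3 ✓
(0,6)@ 1/2 ✓
(1,1)@ 3/4 ✓
(1,3)% 0/5 ✗
(1,6)% 1/3 ✗
(2,1)% 2/3 ✓
(2,3)@ 1/5 ✗
(2,4)@ 1/5 ✗
(2,5)% 2/3 ✓
(3,1)% 3/3 ✓
(3,2)% 4/6 ✓
(3,3)% 3/6 ✓
(3,4)% 4/7 ✓
(4,1)% 3/3 ✓
(4,3)@ 0/5 ✗
(4,4)% 5/6 ✓
(4,5)% 3/3 ✓
(5,1)% 3/4 ✓
(5,3)% 1/4 ✗
(5,5)% 3/3 ✓
(6,0)% 2/2 ✓
(6,1)% 2/3 ✓
(6,2)@ 1/4 ✗
(6,3)@ 1/2 ✓
(6,5)% 1/1 ✓
For instance (1,3) has only 0/5 same-type neighbors, below 1/2.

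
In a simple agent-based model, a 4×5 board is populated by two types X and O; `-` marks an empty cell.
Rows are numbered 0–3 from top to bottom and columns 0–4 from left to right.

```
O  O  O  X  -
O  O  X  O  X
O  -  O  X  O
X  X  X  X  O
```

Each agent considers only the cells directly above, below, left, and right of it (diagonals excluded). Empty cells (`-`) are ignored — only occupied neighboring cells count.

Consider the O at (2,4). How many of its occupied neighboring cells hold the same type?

Occupied neighbors of (2,4): (1,4)=X, (3,4)=O, (2,3)=X.
Same type (O): 1 of 3.

1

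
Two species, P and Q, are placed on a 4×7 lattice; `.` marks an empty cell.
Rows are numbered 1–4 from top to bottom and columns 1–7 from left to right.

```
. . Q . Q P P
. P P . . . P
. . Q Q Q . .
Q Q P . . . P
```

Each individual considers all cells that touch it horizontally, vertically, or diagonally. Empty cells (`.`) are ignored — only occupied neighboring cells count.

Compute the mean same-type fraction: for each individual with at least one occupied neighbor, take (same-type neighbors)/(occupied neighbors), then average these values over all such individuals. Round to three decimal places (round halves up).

(1,3)Q 0/2
(1,5)Q 0/1
(1,6)P 2/3
(1,7)P 2/2
(2,2)P 1/3
(2,3)P 1/4
(2,7)P 2/2
(3,3)Q 2/5
(3,4)Q 2/4
(3,5)Q 1/1
(4,1)Q 1/1
(4,2)Q 2/3
(4,3)P 0/3
(4,7)P — no occupied neighbors
Sum over 13 individuals: 0/2 + 0/1 + 2/3 + 2/2 + 1/3 + 1/4 + 2/2 + 2/5 + 2/4 + 1/1 + 1/1 + 2/3 + 0/3 = 409/60; mean = 409/60 ÷ 13 = 409/780 = 0.524358… → 0.524.

0.524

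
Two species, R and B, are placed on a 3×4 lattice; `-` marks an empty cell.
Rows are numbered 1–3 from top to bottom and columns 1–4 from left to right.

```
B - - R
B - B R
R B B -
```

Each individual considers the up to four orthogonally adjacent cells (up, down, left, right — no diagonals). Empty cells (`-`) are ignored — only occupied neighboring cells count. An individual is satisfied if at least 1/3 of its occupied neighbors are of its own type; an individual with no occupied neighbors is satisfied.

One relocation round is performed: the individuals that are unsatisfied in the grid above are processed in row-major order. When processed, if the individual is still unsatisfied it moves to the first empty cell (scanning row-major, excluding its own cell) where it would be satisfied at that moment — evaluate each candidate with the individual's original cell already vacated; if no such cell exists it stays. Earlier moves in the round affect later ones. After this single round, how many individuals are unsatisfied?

Initially unsatisfied (in order): (3,1).
  (3,1) → (1,3).
Resulting grid:
B - R R
B - B R
- B B -
All satisfied now.

0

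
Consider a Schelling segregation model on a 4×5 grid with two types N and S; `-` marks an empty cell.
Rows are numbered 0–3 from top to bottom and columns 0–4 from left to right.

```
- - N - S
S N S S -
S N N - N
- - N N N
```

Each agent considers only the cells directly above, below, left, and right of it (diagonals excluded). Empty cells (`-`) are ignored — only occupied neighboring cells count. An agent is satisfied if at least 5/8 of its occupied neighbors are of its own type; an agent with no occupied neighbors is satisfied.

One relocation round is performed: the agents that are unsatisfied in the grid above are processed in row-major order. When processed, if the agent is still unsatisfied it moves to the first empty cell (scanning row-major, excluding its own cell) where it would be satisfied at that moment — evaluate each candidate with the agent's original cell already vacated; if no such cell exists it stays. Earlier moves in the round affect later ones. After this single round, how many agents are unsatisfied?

Initially unsatisfied (in order): (0,2), (1,0), (1,1), (1,2), (2,0).
  (0,2) → (0,1).
  (1,0) → (0,3).
  (1,1): now satisfied by earlier moves; stays.
  (1,2) → (1,4).
  (2,0) → (3,0).
Resulting grid:
- N - S S
- N - S S
- N N - N
S - N N N
Unsatisfied now: (2,4).

1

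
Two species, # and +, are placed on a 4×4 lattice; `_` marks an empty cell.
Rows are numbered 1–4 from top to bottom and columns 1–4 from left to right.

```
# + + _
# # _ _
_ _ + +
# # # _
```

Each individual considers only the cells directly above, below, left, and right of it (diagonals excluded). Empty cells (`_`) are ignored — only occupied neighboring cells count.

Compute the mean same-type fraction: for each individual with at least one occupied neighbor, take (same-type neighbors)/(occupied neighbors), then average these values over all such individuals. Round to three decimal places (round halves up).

0.733

Row 1: (1,1)# 1/2 · (1,2)+ 1/3 · (1,3)+ 1/1
Row 2: (2,1)# 2/2 · (2,2)# 1/2
Row 3: (3,3)+ 1/2 · (3,4)+ 1/1
Row 4: (4,1)# 1/1 · (4,2)# 2/2 · (4,3)# 1/2
Sum over 10 individuals: 1/2 + 1/3 + 1/1 + 2/2 + 1/2 + 1/2 + 1/1 + 1/1 + 2/2 + 1/2 = 22/3; mean = 22/3 ÷ 10 = 11/15 = 0.733333… → 0.733.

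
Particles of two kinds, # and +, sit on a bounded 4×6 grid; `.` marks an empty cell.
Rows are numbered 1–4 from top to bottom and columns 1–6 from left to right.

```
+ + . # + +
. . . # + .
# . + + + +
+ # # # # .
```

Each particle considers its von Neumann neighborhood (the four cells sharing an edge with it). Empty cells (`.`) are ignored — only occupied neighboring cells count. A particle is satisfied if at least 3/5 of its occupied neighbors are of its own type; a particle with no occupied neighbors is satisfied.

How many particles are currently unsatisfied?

(1,1)+ 1/1 satisfied
(1,2)+ 1/1 satisfied
(1,4)# 1/2 not
(1,5)+ 2/3 satisfied
(1,6)+ 1/1 satisfied
(2,4)# 1/3 not
(2,5)+ 2/3 satisfied
(3,1)# 0/1 not
(3,3)+ 1/2 not
(3,4)+ 2/4 not
(3,5)+ 3/4 satisfied
(3,6)+ 1/1 satisfied
(4,1)+ 0/2 not
(4,2)# 1/2 not
(4,3)# 2/3 satisfied
(4,4)# 2/3 satisfied
(4,5)# 1/2 not
Unsatisfied: (1,4), (2,4), (3,1), (3,3), (3,4), (4,1), (4,2), (4,5) — 8 in total.

8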